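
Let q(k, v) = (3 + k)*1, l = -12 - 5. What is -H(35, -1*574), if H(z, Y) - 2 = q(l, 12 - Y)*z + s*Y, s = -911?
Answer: -522426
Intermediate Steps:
l = -17
q(k, v) = 3 + k
H(z, Y) = 2 - 911*Y - 14*z (H(z, Y) = 2 + ((3 - 17)*z - 911*Y) = 2 + (-14*z - 911*Y) = 2 + (-911*Y - 14*z) = 2 - 911*Y - 14*z)
-H(35, -1*574) = -(2 - (-911)*574 - 14*35) = -(2 - 911*(-574) - 490) = -(2 + 522914 - 490) = -1*522426 = -522426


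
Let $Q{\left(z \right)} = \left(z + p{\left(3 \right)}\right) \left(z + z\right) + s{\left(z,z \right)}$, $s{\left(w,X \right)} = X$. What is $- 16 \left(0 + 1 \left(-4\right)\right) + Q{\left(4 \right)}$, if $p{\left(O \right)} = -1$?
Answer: $92$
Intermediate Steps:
$Q{\left(z \right)} = z + 2 z \left(-1 + z\right)$ ($Q{\left(z \right)} = \left(z - 1\right) \left(z + z\right) + z = \left(-1 + z\right) 2 z + z = 2 z \left(-1 + z\right) + z = z + 2 z \left(-1 + z\right)$)
$- 16 \left(0 + 1 \left(-4\right)\right) + Q{\left(4 \right)} = - 16 \left(0 + 1 \left(-4\right)\right) + 4 \left(-1 + 2 \cdot 4\right) = - 16 \left(0 - 4\right) + 4 \left(-1 + 8\right) = \left(-16\right) \left(-4\right) + 4 \cdot 7 = 64 + 28 = 92$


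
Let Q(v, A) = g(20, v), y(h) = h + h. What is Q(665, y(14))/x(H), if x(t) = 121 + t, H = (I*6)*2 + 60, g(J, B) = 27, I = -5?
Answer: 27/121 ≈ 0.22314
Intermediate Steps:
y(h) = 2*h
Q(v, A) = 27
H = 0 (H = -5*6*2 + 60 = -30*2 + 60 = -60 + 60 = 0)
Q(665, y(14))/x(H) = 27/(121 + 0) = 27/121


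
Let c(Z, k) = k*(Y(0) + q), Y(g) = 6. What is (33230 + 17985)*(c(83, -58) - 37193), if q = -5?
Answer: -1907809965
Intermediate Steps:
c(Z, k) = k (c(Z, k) = k*(6 - 5) = k*1 = k)
(33230 + 17985)*(c(83, -58) - 37193) = (33230 + 17985)*(-58 - 37193) = 51215*(-37251) = -1907809965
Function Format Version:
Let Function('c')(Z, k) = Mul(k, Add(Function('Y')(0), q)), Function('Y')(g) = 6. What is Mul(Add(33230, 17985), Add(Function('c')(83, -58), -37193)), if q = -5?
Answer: -1907809965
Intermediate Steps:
Function('c')(Z, k) = k (Function('c')(Z, k) = Mul(k, Add(6, -5)) = Mul(k, 1) = k)
Mul(Add(33230, 17985), Add(Function('c')(83, -58), -37193)) = Mul(Add(33230, 17985), Add(-58, -37193)) = Mul(51215, -37251) = -1907809965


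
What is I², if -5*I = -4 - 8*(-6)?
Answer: 1936/25 ≈ 77.440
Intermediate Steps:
I = -44/5 (I = -(-4 - 8*(-6))/5 = -(-4 + 48)/5 = -⅕*44 = -44/5 ≈ -8.8000)
I² = (-44/5)² = 1936/25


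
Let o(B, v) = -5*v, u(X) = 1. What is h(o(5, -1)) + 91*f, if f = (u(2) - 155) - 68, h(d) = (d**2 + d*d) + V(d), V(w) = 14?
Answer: -20138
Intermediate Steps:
h(d) = 14 + 2*d**2 (h(d) = (d**2 + d*d) + 14 = (d**2 + d**2) + 14 = 2*d**2 + 14 = 14 + 2*d**2)
f = -222 (f = (1 - 155) - 68 = -154 - 68 = -222)
h(o(5, -1)) + 91*f = (14 + 2*(-5*(-1))**2) + 91*(-222) = (14 + 2*5**2) - 20202 = (14 + 2*25) - 20202 = (14 + 50) - 20202 = 64 - 20202 = -20138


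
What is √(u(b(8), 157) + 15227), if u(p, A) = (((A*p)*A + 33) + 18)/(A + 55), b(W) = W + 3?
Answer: 13*√1097418/106 ≈ 128.48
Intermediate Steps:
b(W) = 3 + W
u(p, A) = (51 + p*A²)/(55 + A) (u(p, A) = ((p*A² + 33) + 18)/(55 + A) = ((33 + p*A²) + 18)/(55 + A) = (51 + p*A²)/(55 + A))
√(u(b(8), 157) + 15227) = √((51 + (3 + 8)*157²)/(55 + 157) + 15227) = √((51 + 11*24649)/212 + 15227) = √((51 + 271139)/212 + 15227) = √((1/212)*271190 + 15227) = √(135595/106 + 15227) = √(1749657/106) = 13*√1097418/106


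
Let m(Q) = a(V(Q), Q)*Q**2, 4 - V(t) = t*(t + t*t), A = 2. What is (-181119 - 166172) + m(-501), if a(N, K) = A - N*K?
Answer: 15781876754411215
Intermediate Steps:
V(t) = 4 - t*(t + t**2) (V(t) = 4 - t*(t + t*t) = 4 - t*(t + t**2))
a(N, K) = 2 - K*N (a(N, K) = 2 - N*K = 2 - K*N)
m(Q) = Q**2*(2 - Q*(4 - Q**2 - Q**3)) (m(Q) = (2 - Q*(4 - Q**2 - Q**3))*Q**2 = Q**2*(2 - Q*(4 - Q**2 - Q**3)))
(-181119 - 166172) + m(-501) = (-181119 - 166172) + (-501)**2*(2 - 501*(-4 + (-501)**2 + (-501)**3)) = -347291 + 251001*(2 - 501*(-4 + 251001 - 125751501)) = -347291 + 251001*(2 - 501*(-125500504)) = -347291 + 251001*(2 + 62875752504) = -347291 + 251001*62875752506 = -347291 + 15781876754758506 = 15781876754411215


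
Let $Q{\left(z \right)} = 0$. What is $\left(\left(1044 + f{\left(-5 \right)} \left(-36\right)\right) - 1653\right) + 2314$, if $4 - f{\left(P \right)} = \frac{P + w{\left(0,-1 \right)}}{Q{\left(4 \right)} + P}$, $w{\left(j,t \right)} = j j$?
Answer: $1597$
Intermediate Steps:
$w{\left(j,t \right)} = j^{2}$
$f{\left(P \right)} = 3$ ($f{\left(P \right)} = 4 - \frac{P + 0^{2}}{0 + P} = 4 - \frac{P + 0}{P} = 4 - \frac{P}{P} = 4 - 1 = 3$)
$\left(\left(1044 + f{\left(-5 \right)} \left(-36\right)\right) - 1653\right) + 2314 = \left(\left(1044 + 3 \left(-36\right)\right) - 1653\right) + 2314 = \left(\left(1044 - 108\right) - 1653\right) + 2314 = \left(936 - 1653\right) + 2314 = -717 + 2314 = 1597$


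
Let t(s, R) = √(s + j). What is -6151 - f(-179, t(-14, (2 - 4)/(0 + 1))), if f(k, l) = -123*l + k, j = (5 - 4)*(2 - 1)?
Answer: -5972 + 123*I*√13 ≈ -5972.0 + 443.48*I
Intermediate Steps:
j = 1 (j = 1*1 = 1)
t(s, R) = √(1 + s) (t(s, R) = √(s + 1) = √(1 + s))
f(k, l) = k - 123*l
-6151 - f(-179, t(-14, (2 - 4)/(0 + 1))) = -6151 - (-179 - 123*√(1 - 14)) = -6151 - (-179 - 123*I*√13) = -6151 + (179 + 123*I*√13) = -5972 + 123*I*√13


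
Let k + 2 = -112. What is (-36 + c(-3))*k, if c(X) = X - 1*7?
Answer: 5244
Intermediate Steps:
c(X) = -7 + X (c(X) = X - 7 = -7 + X)
k = -114 (k = -2 - 112 = -114)
(-36 + c(-3))*k = (-36 + (-7 - 3))*(-114) = (-36 - 10)*(-114) = -46*(-114) = 5244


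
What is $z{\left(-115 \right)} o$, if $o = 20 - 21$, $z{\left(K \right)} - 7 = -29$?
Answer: $22$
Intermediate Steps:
$z{\left(K \right)} = -22$ ($z{\left(K \right)} = 7 - 29 = -22$)
$o = -1$ ($o = 20 - 21 = -1$)
$z{\left(-115 \right)} o = \left(-22\right) \left(-1\right) = 22$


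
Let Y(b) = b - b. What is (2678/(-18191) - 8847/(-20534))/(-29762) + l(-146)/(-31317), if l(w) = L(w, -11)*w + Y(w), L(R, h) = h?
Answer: -22238369342131/433567630447692 ≈ -0.051292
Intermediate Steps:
Y(b) = 0
l(w) = -11*w (l(w) = -11*w + 0 = -11*w)
(2678/(-18191) - 8847/(-20534))/(-29762) + l(-146)/(-31317) = (2678/(-18191) - 8847/(-20534))/(-29762) - 11*(-146)/(-31317) = (2678*(-1/18191) - 8847*(-1/20534))*(-1/29762) + 1606*(-1/31317) = (-2678/18191 + 8847/20534)*(-1/29762) - 2/39 = (105945725/373533994)*(-1/29762) - 2/39 = -105945725/11117118729428 - 2/39 = -22238369342131/433567630447692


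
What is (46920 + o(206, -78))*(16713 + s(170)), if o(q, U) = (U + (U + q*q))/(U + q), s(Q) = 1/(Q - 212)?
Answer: 530673929725/672 ≈ 7.8969e+8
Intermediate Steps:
s(Q) = 1/(-212 + Q)
o(q, U) = (q² + 2*U)/(U + q) (o(q, U) = (U + (U + q²))/(U + q) = (q² + 2*U)/(U + q))
(46920 + o(206, -78))*(16713 + s(170)) = (46920 + (206² + 2*(-78))/(-78 + 206))*(16713 + 1/(-212 + 170)) = (46920 + (42436 - 156)/128)*(16713 + 1/(-42)) = (46920 + (1/128)*42280)*(16713 - 1/42) = (46920 + 5285/16)*(701945/42) = (756005/16)*(701945/42) = 530673929725/672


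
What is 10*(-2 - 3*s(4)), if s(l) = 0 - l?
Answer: 100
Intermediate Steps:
s(l) = -l
10*(-2 - 3*s(4)) = 10*(-2 - (-3)*4) = 10*(-2 - 3*(-4)) = 10*(-2 + 12) = 10*10 = 100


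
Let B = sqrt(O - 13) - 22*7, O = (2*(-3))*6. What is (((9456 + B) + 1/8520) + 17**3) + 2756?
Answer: 144592921/8520 + 7*I ≈ 16971.0 + 7.0*I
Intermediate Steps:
O = -36 (O = -6*6 = -36)
B = -154 + 7*I (B = sqrt(-36 - 13) - 22*7 = sqrt(-49) - 154 = 7*I - 154 = -154 + 7*I ≈ -154.0 + 7.0*I)
(((9456 + B) + 1/8520) + 17**3) + 2756 = (((9456 + (-154 + 7*I)) + 1/8520) + 17**3) + 2756 = (((9302 + 7*I) + 1/8520) + 4913) + 2756 = ((79253041/8520 + 7*I) + 4913) + 2756 = (121111801/8520 + 7*I) + 2756 = 144592921/8520 + 7*I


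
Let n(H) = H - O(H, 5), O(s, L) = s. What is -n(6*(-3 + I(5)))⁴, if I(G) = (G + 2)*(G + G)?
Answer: 0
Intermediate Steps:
I(G) = 2*G*(2 + G) (I(G) = (2 + G)*(2*G) = 2*G*(2 + G))
n(H) = 0 (n(H) = H - H = 0)
-n(6*(-3 + I(5)))⁴ = -1*0⁴ = -1*0 = 0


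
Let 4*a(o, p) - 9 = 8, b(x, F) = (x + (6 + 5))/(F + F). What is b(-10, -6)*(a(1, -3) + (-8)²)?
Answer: -91/16 ≈ -5.6875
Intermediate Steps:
b(x, F) = (11 + x)/(2*F) (b(x, F) = (x + 11)/((2*F)) = (11 + x)*(1/(2*F)) = (11 + x)/(2*F))
a(o, p) = 17/4 (a(o, p) = 9/4 + (¼)*8 = 9/4 + 2 = 17/4)
b(-10, -6)*(a(1, -3) + (-8)²) = ((½)*(11 - 10)/(-6))*(17/4 + (-8)²) = ((½)*(-⅙)*1)*(17/4 + 64) = -1/12*273/4 = -91/16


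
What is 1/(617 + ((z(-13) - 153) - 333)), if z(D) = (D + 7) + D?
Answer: 1/112 ≈ 0.0089286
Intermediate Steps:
z(D) = 7 + 2*D (z(D) = (7 + D) + D = 7 + 2*D)
1/(617 + ((z(-13) - 153) - 333)) = 1/(617 + (((7 + 2*(-13)) - 153) - 333)) = 1/(617 + (((7 - 26) - 153) - 333)) = 1/(617 + ((-19 - 153) - 333)) = 1/(617 + (-172 - 333)) = 1/(617 - 505) = 1/112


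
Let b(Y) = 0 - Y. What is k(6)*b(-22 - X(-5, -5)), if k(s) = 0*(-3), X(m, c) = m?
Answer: 0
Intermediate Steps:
k(s) = 0
b(Y) = -Y
k(6)*b(-22 - X(-5, -5)) = 0*(-(-22 - 1*(-5))) = 0*(-(-22 + 5)) = 0*(-1*(-17)) = 0*17 = 0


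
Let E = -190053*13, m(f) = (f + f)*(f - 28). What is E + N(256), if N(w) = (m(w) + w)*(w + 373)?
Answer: 71117279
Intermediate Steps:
m(f) = 2*f*(-28 + f) (m(f) = (2*f)*(-28 + f) = 2*f*(-28 + f))
N(w) = (373 + w)*(w + 2*w*(-28 + w)) (N(w) = (2*w*(-28 + w) + w)*(w + 373) = (w + 2*w*(-28 + w))*(373 + w) = (373 + w)*(w + 2*w*(-28 + w)))
E = -2470689
E + N(256) = -2470689 + 256*(-20515 + 2*256² + 691*256) = -2470689 + 256*(-20515 + 2*65536 + 176896) = -2470689 + 256*(-20515 + 131072 + 176896) = -2470689 + 256*287453 = -2470689 + 73587968 = 71117279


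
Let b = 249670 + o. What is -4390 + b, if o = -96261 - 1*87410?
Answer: 61609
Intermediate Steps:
o = -183671 (o = -96261 - 87410 = -183671)
b = 65999 (b = 249670 - 183671 = 65999)
-4390 + b = -4390 + 65999 = 61609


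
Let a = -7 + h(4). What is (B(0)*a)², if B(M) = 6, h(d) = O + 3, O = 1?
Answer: 324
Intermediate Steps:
h(d) = 4 (h(d) = 1 + 3 = 4)
a = -3 (a = -7 + 4 = -3)
(B(0)*a)² = (6*(-3))² = (-18)² = 324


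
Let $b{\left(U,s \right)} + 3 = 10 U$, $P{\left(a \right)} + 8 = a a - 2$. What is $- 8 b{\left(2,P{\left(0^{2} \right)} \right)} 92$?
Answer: $-12512$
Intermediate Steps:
$P{\left(a \right)} = -10 + a^{2}$ ($P{\left(a \right)} = -8 + \left(a a - 2\right) = -8 + \left(a^{2} - 2\right) = -8 + \left(-2 + a^{2}\right) = -10 + a^{2}$)
$b{\left(U,s \right)} = -3 + 10 U$
$- 8 b{\left(2,P{\left(0^{2} \right)} \right)} 92 = - 8 \left(-3 + 10 \cdot 2\right) 92 = - 8 \left(-3 + 20\right) 92 = \left(-8\right) 17 \cdot 92 = \left(-136\right) 92 = -12512$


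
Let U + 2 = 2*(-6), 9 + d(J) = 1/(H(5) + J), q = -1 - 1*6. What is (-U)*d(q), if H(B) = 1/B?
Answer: -2177/17 ≈ -128.06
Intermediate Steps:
q = -7 (q = -1 - 6 = -7)
d(J) = -9 + 1/(1/5 + J)
U = -14 (U = -2 + 2*(-6) = -2 - 12 = -14)
(-U)*d(q) = (-1*(-14))*((-4 - 45*(-7))/(1 + 5*(-7))) = 14*((-4 + 315)/(1 - 35)) = 14*(311/(-34)) = 14*(-1/34*311) = 14*(-311/34) = -2177/17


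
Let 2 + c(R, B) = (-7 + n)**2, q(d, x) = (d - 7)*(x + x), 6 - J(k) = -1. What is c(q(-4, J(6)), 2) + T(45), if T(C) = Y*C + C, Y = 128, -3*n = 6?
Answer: 5884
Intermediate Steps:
n = -2 (n = -1/3*6 = -2)
J(k) = 7 (J(k) = 6 - 1*(-1) = 6 + 1 = 7)
q(d, x) = 2*x*(-7 + d) (q(d, x) = (-7 + d)*(2*x) = 2*x*(-7 + d))
c(R, B) = 79 (c(R, B) = -2 + (-7 - 2)**2 = -2 + (-9)**2 = -2 + 81 = 79)
T(C) = 129*C (T(C) = 128*C + C = 129*C)
c(q(-4, J(6)), 2) + T(45) = 79 + 129*45 = 79 + 5805 = 5884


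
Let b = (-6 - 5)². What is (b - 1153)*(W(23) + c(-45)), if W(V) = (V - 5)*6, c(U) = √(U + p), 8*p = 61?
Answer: -111456 - 258*I*√598 ≈ -1.1146e+5 - 6309.1*I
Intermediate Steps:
p = 61/8 (p = (⅛)*61 = 61/8 ≈ 7.6250)
b = 121 (b = (-11)² = 121)
c(U) = √(61/8 + U) (c(U) = √(U + 61/8) = √(61/8 + U))
W(V) = -30 + 6*V (W(V) = (-5 + V)*6 = -30 + 6*V)
(b - 1153)*(W(23) + c(-45)) = (121 - 1153)*((-30 + 6*23) + √(122 + 16*(-45))/4) = -1032*((-30 + 138) + √(122 - 720)/4) = -1032*(108 + √(-598)/4) = -1032*(108 + (I*√598)/4) = -1032*(108 + I*√598/4) = -111456 - 258*I*√598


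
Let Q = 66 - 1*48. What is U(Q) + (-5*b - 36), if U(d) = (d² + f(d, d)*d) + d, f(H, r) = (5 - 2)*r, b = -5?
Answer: 1303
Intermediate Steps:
f(H, r) = 3*r
Q = 18 (Q = 66 - 48 = 18)
U(d) = d + 4*d² (U(d) = (d² + (3*d)*d) + d = (d² + 3*d²) + d = 4*d² + d = d + 4*d²)
U(Q) + (-5*b - 36) = 18*(1 + 4*18) + (-5*(-5) - 36) = 18*(1 + 72) + (25 - 36) = 18*73 - 11 = 1314 - 11 = 1303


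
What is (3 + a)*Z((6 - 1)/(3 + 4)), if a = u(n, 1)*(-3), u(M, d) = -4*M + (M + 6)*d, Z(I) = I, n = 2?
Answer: 15/7 ≈ 2.1429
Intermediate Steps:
u(M, d) = -4*M + d*(6 + M) (u(M, d) = -4*M + (6 + M)*d = -4*M + d*(6 + M))
a = 0 (a = (-4*2 + 6*1 + 2*1)*(-3) = (-8 + 6 + 2)*(-3) = 0*(-3) = 0)
(3 + a)*Z((6 - 1)/(3 + 4)) = (3 + 0)*((6 - 1)/(3 + 4)) = 3*(5/7) = 15/7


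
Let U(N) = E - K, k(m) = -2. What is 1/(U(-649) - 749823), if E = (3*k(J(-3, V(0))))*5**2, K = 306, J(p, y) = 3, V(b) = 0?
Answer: -1/750279 ≈ -1.3328e-6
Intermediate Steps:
E = -150 (E = (3*(-2))*5**2 = -6*25 = -150)
U(N) = -456 (U(N) = -150 - 1*306 = -150 - 306 = -456)
1/(U(-649) - 749823) = 1/(-456 - 749823) = 1/(-750279) = -1/750279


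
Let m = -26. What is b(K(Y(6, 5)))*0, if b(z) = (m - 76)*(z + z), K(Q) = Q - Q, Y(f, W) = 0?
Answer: 0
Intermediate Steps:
K(Q) = 0
b(z) = -204*z (b(z) = (-26 - 76)*(z + z) = -204*z)
b(K(Y(6, 5)))*0 = -204*0*0 = 0*0 = 0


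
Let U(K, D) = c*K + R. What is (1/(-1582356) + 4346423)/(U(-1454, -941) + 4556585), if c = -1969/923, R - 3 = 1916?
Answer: 6348014197117801/6662291759590008 ≈ 0.95283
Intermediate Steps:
R = 1919 (R = 3 + 1916 = 1919)
c = -1969/923 (c = -1969*1/923 = -1969/923 ≈ -2.1333)
U(K, D) = 1919 - 1969*K/923 (U(K, D) = -1969*K/923 + 1919 = 1919 - 1969*K/923)
(1/(-1582356) + 4346423)/(U(-1454, -941) + 4556585) = (1/(-1582356) + 4346423)/((1919 - 1969/923*(-1454)) + 4556585) = (-1/1582356 + 4346423)/((1919 + 2862926/923) + 4556585) = 6877588512587/(1582356*(4634163/923 + 4556585)) = 6877588512587/(1582356*(4210362118/923)) = (6877588512587/1582356)*(923/4210362118) = 6348014197117801/6662291759590008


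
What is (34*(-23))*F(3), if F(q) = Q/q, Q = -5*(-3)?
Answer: -3910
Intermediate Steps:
Q = 15
F(q) = 15/q
(34*(-23))*F(3) = (34*(-23))*(15/3) = -11730/3 = -782*5 = -3910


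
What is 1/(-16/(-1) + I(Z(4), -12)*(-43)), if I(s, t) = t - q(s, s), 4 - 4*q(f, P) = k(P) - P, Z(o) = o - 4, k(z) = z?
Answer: 1/575 ≈ 0.0017391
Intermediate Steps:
Z(o) = -4 + o
q(f, P) = 1 (q(f, P) = 1 - (P - P)/4 = 1 - 1/4*0 = 1 + 0 = 1)
I(s, t) = -1 + t (I(s, t) = t - 1*1 = t - 1 = -1 + t)
1/(-16/(-1) + I(Z(4), -12)*(-43)) = 1/(-16/(-1) + (-1 - 12)*(-43)) = 1/(-1*(-16) - 13*(-43)) = 1/(16 + 559) = 1/575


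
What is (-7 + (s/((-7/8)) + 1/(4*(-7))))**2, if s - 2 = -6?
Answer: 4761/784 ≈ 6.0727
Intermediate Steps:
s = -4 (s = 2 - 6 = -4)
(-7 + (s/((-7/8)) + 1/(4*(-7))))**2 = (-7 + (-4/((-7/8)) + 1/(4*(-7))))**2 = (-7 + (-4/((-7*1/8)) + (1/4)*(-1/7)))**2 = (-7 + (-4/(-7/8) - 1/28))**2 = (-7 + (-4*(-8/7) - 1/28))**2 = (-7 + (32/7 - 1/28))**2 = (-7 + 127/28)**2 = (-69/28)**2 = 4761/784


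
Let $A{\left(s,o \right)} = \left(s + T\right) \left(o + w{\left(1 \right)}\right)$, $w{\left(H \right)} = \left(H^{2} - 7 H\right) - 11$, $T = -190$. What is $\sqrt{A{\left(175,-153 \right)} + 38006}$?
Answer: $2 \sqrt{10139} \approx 201.39$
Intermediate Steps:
$w{\left(H \right)} = -11 + H^{2} - 7 H$
$A{\left(s,o \right)} = \left(-190 + s\right) \left(-17 + o\right)$ ($A{\left(s,o \right)} = \left(s - 190\right) \left(o - \left(18 - 1\right)\right) = \left(-190 + s\right) \left(o - 17\right) = \left(-190 + s\right) \left(-17 + o\right)$)
$\sqrt{A{\left(175,-153 \right)} + 38006} = \sqrt{\left(3230 - -29070 - 2975 - 26775\right) + 38006} = \sqrt{\left(3230 + 29070 - 2975 - 26775\right) + 38006} = \sqrt{2550 + 38006} = \sqrt{40556} = 2 \sqrt{10139}$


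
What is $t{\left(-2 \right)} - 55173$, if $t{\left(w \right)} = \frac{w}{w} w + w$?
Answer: $-55177$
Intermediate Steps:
$t{\left(w \right)} = 2 w$ ($t{\left(w \right)} = 1 w + w = w + w = 2 w$)
$t{\left(-2 \right)} - 55173 = 2 \left(-2\right) - 55173 = -4 - 55173 = -55177$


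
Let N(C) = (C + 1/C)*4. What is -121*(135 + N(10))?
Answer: -106117/5 ≈ -21223.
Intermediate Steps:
N(C) = 4*C + 4/C
-121*(135 + N(10)) = -121*(135 + (4*10 + 4/10)) = -121*(135 + (40 + 4*(1/10))) = -121*(135 + (40 + 2/5)) = -121*(135 + 202/5) = -121*877/5 = -106117/5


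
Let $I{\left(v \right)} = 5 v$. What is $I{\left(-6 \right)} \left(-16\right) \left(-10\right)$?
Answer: $-4800$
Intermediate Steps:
$I{\left(-6 \right)} \left(-16\right) \left(-10\right) = 5 \left(-6\right) \left(-16\right) \left(-10\right) = \left(-30\right) \left(-16\right) \left(-10\right) = 480 \left(-10\right) = -4800$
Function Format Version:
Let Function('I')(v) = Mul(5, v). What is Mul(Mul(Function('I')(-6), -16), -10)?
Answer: -4800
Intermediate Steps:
Mul(Mul(Function('I')(-6), -16), -10) = Mul(Mul(Mul(5, -6), -16), -10) = Mul(Mul(-30, -16), -10) = Mul(480, -10) = -4800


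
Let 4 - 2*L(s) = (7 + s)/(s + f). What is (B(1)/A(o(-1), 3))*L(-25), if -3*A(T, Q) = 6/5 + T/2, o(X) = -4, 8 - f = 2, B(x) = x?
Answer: 435/76 ≈ 5.7237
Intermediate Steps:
f = 6 (f = 8 - 1*2 = 8 - 2 = 6)
A(T, Q) = -⅖ - T/6 (A(T, Q) = -(6/5 + T/2)/3 = -⅖ - T/6)
L(s) = 2 - (7 + s)/(2*(6 + s)) (L(s) = 2 - (7 + s)/(2*(s + 6)) = 2 - (7 + s)/(2*(6 + s)))
(B(1)/A(o(-1), 3))*L(-25) = (1/(-⅖ - ⅙*(-4)))*((17 + 3*(-25))/(2*(6 - 25))) = (1/(-⅖ + ⅔))*((½)*(17 - 75)/(-19)) = (1/(4/15))*((½)*(-1/19)*(-58)) = (1*(15/4))*(29/19) = (15/4)*(29/19) = 435/76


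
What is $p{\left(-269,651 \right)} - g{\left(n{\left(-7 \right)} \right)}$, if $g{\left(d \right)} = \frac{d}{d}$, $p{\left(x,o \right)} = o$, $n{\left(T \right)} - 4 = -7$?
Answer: $650$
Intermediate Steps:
$n{\left(T \right)} = -3$ ($n{\left(T \right)} = 4 - 7 = -3$)
$g{\left(d \right)} = 1$
$p{\left(-269,651 \right)} - g{\left(n{\left(-7 \right)} \right)} = 651 - 1 = 650$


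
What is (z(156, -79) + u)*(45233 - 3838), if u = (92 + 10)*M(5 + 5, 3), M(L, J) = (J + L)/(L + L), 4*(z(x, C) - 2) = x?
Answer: 8883367/2 ≈ 4.4417e+6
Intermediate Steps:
z(x, C) = 2 + x/4
M(L, J) = (J + L)/(2*L) (M(L, J) = (J + L)/((2*L)) = (J + L)*(1/(2*L)) = (J + L)/(2*L))
u = 663/10 (u = (92 + 10)*((3 + (5 + 5))/(2*(5 + 5))) = 102*((1/2)*(3 + 10)/10) = 102*((1/2)*(1/10)*13) = 102*(13/20) = 663/10 ≈ 66.300)
(z(156, -79) + u)*(45233 - 3838) = ((2 + (1/4)*156) + 663/10)*(45233 - 3838) = ((2 + 39) + 663/10)*41395 = (41 + 663/10)*41395 = (1073/10)*41395 = 8883367/2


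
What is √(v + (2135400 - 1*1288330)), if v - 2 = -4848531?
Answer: I*√4001459 ≈ 2000.4*I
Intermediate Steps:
v = -4848529 (v = 2 - 4848531 = -4848529)
√(v + (2135400 - 1*1288330)) = √(-4848529 + (2135400 - 1*1288330)) = √(-4848529 + (2135400 - 1288330)) = √(-4848529 + 847070) = √(-4001459) = I*√4001459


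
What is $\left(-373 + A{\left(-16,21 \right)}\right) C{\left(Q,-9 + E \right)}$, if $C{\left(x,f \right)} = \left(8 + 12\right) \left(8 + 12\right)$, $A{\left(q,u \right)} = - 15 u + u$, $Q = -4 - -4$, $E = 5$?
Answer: $-266800$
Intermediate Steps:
$Q = 0$ ($Q = -4 + 4 = 0$)
$A{\left(q,u \right)} = - 14 u$
$C{\left(x,f \right)} = 400$ ($C{\left(x,f \right)} = 20 \cdot 20 = 400$)
$\left(-373 + A{\left(-16,21 \right)}\right) C{\left(Q,-9 + E \right)} = \left(-373 - 294\right) 400 = \left(-667\right) 400 = -266800$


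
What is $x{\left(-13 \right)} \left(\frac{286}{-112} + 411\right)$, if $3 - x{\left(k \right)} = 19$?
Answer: $- \frac{45746}{7} \approx -6535.1$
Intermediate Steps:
$x{\left(k \right)} = -16$ ($x{\left(k \right)} = 3 - 19 = -16$)
$x{\left(-13 \right)} \left(\frac{286}{-112} + 411\right) = - 16 \left(\frac{286}{-112} + 411\right) = - 16 \left(286 \left(- \frac{1}{112}\right) + 411\right) = - 16 \left(- \frac{143}{56} + 411\right) = \left(-16\right) \frac{22873}{56} = - \frac{45746}{7}$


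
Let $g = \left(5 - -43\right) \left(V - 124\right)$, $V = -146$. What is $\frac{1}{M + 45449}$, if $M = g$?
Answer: $\frac{1}{32489} \approx 3.078 \cdot 10^{-5}$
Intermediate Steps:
$g = -12960$ ($g = \left(5 - -43\right) \left(-146 - 124\right) = \left(5 + 43\right) \left(-270\right) = 48 \left(-270\right) = -12960$)
$M = -12960$
$\frac{1}{M + 45449} = \frac{1}{-12960 + 45449} = \frac{1}{32489}$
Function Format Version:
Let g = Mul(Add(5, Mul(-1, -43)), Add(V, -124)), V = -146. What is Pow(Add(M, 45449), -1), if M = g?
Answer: Rational(1, 32489) ≈ 3.0780e-5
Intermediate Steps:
g = -12960 (g = Mul(Add(5, Mul(-1, -43)), Add(-146, -124)) = Mul(Add(5, 43), -270) = Mul(48, -270) = -12960)
M = -12960
Pow(Add(M, 45449), -1) = Pow(Add(-12960, 45449), -1) = Pow(32489, -1) = Rational(1, 32489)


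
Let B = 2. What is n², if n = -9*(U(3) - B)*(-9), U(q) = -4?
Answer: 236196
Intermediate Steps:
n = -486 (n = -9*(-4 - 1*2)*(-9) = -9*(-4 - 2)*(-9) = -9*(-6)*(-9) = 54*(-9) = -486)
n² = (-486)² = 236196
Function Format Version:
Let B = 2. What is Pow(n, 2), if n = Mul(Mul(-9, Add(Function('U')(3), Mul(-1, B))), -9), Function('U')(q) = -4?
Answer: 236196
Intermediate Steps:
n = -486 (n = Mul(Mul(-9, Add(-4, Mul(-1, 2))), -9) = Mul(Mul(-9, Add(-4, -2)), -9) = Mul(Mul(-9, -6), -9) = Mul(54, -9) = -486)
Pow(n, 2) = Pow(-486, 2) = 236196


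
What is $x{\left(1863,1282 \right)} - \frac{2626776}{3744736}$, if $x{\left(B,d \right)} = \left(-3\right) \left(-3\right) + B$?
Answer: $\frac{875939877}{468092} \approx 1871.3$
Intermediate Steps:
$x{\left(B,d \right)} = 9 + B$
$x{\left(1863,1282 \right)} - \frac{2626776}{3744736} = \left(9 + 1863\right) - \frac{2626776}{3744736} = 1872 - 2626776 \cdot \frac{1}{3744736} = 1872 - \frac{328347}{468092} = \frac{875939877}{468092}$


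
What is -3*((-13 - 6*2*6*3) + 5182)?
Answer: -14859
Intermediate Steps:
-3*((-13 - 6*2*6*3) + 5182) = -3*((-13 - 72*3) + 5182) = -3*((-13 - 6*36) + 5182) = -3*((-13 - 216) + 5182) = -3*(-229 + 5182) = -3*4953 = -14859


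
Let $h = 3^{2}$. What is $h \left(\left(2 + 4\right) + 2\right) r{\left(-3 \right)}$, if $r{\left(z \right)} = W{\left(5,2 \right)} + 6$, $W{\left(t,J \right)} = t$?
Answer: $792$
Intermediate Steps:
$h = 9$
$r{\left(z \right)} = 11$ ($r{\left(z \right)} = 5 + 6 = 11$)
$h \left(\left(2 + 4\right) + 2\right) r{\left(-3 \right)} = 9 \left(\left(2 + 4\right) + 2\right) 11 = 9 \left(6 + 2\right) 11 = 9 \cdot 8 \cdot 11 = 72 \cdot 11 = 792$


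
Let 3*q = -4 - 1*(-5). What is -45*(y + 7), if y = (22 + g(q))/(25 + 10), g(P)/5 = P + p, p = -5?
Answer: -2193/7 ≈ -313.29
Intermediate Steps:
q = ⅓ (q = (-4 - 1*(-5))/3 = (-4 + 5)/3 = (⅓)*1 = ⅓ ≈ 0.33333)
g(P) = -25 + 5*P (g(P) = 5*(P - 5) = 5*(-5 + P) = -25 + 5*P)
y = -4/105 (y = (22 + (-25 + 5*(⅓)))/(25 + 10) = (22 + (-25 + 5/3))/35 = (22 - 70/3)*(1/35) = -4/3*1/35 = -4/105 ≈ -0.038095)
-45*(y + 7) = -45*(-4/105 + 7) = -45*731/105 = -2193/7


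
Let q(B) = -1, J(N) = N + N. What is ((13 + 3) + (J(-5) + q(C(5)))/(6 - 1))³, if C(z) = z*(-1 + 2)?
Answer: 328509/125 ≈ 2628.1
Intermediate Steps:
J(N) = 2*N
C(z) = z (C(z) = z*1 = z)
((13 + 3) + (J(-5) + q(C(5)))/(6 - 1))³ = ((13 + 3) + (2*(-5) - 1)/(6 - 1))³ = (16 + (-10 - 1)/5)³ = (16 - 11*⅕)³ = (16 - 11/5)³ = (69/5)³ = 328509/125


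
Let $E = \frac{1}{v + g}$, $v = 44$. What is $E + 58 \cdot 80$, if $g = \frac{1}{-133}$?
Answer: $\frac{27148773}{5851} \approx 4640.0$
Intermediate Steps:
$g = - \frac{1}{133} \approx -0.0075188$
$E = \frac{133}{5851}$ ($E = \frac{1}{44 - \frac{1}{133}} = \frac{1}{\frac{5851}{133}} = \frac{133}{5851} \approx 0.022731$)
$E + 58 \cdot 80 = \frac{133}{5851} + 58 \cdot 80 = \frac{133}{5851} + 4640 = \frac{27148773}{5851}$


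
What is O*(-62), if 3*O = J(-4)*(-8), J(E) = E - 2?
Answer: -992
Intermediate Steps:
J(E) = -2 + E
O = 16 (O = ((-2 - 4)*(-8))/3 = (-6*(-8))/3 = (⅓)*48 = 16)
O*(-62) = 16*(-62) = -992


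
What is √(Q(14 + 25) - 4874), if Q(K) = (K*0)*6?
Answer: I*√4874 ≈ 69.814*I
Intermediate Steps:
Q(K) = 0 (Q(K) = 0*6 = 0)
√(Q(14 + 25) - 4874) = √(0 - 4874) = √(-4874) = I*√4874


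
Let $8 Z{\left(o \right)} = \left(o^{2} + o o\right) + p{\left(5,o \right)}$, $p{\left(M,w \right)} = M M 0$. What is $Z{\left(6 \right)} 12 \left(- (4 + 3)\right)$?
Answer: $-756$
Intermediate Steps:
$p{\left(M,w \right)} = 0$ ($p{\left(M,w \right)} = M^{2} \cdot 0 = 0$)
$Z{\left(o \right)} = \frac{o^{2}}{4}$ ($Z{\left(o \right)} = \frac{\left(o^{2} + o o\right) + 0}{8} = \frac{\left(o^{2} + o^{2}\right) + 0}{8} = \frac{2 o^{2} + 0}{8} = \frac{2 o^{2}}{8} = \frac{o^{2}}{4}$)
$Z{\left(6 \right)} 12 \left(- (4 + 3)\right) = \frac{6^{2}}{4} \cdot 12 \left(- (4 + 3)\right) = \frac{1}{4} \cdot 36 \cdot 12 \left(\left(-1\right) 7\right) = 9 \cdot 12 \left(-7\right) = 108 \left(-7\right) = -756$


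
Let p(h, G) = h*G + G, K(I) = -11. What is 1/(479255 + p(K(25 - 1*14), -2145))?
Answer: 1/500705 ≈ 1.9972e-6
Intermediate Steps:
p(h, G) = G + G*h (p(h, G) = G*h + G = G + G*h)
1/(479255 + p(K(25 - 1*14), -2145)) = 1/(479255 - 2145*(1 - 11)) = 1/(479255 - 2145*(-10)) = 1/(479255 + 21450) = 1/500705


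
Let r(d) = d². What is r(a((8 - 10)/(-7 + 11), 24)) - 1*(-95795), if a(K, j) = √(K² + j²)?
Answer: 385485/4 ≈ 96371.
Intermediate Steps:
r(a((8 - 10)/(-7 + 11), 24)) - 1*(-95795) = (√(((8 - 10)/(-7 + 11))² + 24²))² - 1*(-95795) = (√((-2/4)² + 576))² + 95795 = (√((-2*¼)² + 576))² + 95795 = (√((-½)² + 576))² + 95795 = (√(¼ + 576))² + 95795 = (√(2305/4))² + 95795 = (√2305/2)² + 95795 = 2305/4 + 95795 = 385485/4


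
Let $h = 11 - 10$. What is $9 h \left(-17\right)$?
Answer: $-153$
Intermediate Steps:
$h = 1$ ($h = 11 - 10 = 1$)
$9 h \left(-17\right) = 9 \cdot 1 \left(-17\right) = 9 \left(-17\right) = -153$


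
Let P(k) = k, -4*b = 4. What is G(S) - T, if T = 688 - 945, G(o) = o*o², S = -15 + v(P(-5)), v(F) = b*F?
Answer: -743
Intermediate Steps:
b = -1 (b = -¼*4 = -1)
v(F) = -F
S = -10 (S = -15 - 1*(-5) = -15 + 5 = -10)
G(o) = o³
T = -257
G(S) - T = (-10)³ - 1*(-257) = -1000 + 257 = -743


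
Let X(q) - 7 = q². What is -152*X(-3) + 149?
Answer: -2283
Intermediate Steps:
X(q) = 7 + q²
-152*X(-3) + 149 = -152*(7 + (-3)²) + 149 = -152*(7 + 9) + 149 = -152*16 + 149 = -2432 + 149 = -2283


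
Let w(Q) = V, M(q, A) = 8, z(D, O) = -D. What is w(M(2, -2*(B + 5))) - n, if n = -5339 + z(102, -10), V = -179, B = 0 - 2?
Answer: 5262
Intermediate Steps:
B = -2
n = -5441 (n = -5339 - 1*102 = -5339 - 102 = -5441)
w(Q) = -179
w(M(2, -2*(B + 5))) - n = -179 - 1*(-5441) = -179 + 5441 = 5262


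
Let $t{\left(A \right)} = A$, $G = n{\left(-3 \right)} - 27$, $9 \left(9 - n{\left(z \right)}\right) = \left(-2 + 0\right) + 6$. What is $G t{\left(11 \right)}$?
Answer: $- \frac{1826}{9} \approx -202.89$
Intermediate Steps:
$n{\left(z \right)} = \frac{77}{9}$ ($n{\left(z \right)} = 9 - \frac{\left(-2 + 0\right) + 6}{9} = 9 - \frac{-2 + 6}{9} = 9 - \frac{4}{9} = \frac{77}{9}$)
$G = - \frac{166}{9}$ ($G = \frac{77}{9} - 27 = - \frac{166}{9} \approx -18.444$)
$G t{\left(11 \right)} = \left(- \frac{166}{9}\right) 11 = - \frac{1826}{9}$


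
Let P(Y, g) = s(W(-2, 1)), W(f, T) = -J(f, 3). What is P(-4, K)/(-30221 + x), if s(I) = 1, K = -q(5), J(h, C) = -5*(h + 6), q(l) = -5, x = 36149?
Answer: 1/5928 ≈ 0.00016869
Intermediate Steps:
J(h, C) = -30 - 5*h (J(h, C) = -5*(6 + h) = -30 - 5*h)
K = 5 (K = -1*(-5) = 5)
W(f, T) = 30 + 5*f (W(f, T) = -(-30 - 5*f) = 30 + 5*f)
P(Y, g) = 1
P(-4, K)/(-30221 + x) = 1/(-30221 + 36149) = 1/5928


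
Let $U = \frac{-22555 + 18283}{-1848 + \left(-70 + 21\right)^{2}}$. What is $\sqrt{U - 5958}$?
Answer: $\frac{i \sqrt{1824372438}}{553} \approx 77.238 i$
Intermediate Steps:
$U = - \frac{4272}{553}$ ($U = - \frac{4272}{-1848 + \left(-49\right)^{2}} = - \frac{4272}{-1848 + 2401} = - \frac{4272}{553} \approx -7.7251$)
$\sqrt{U - 5958} = \sqrt{- \frac{4272}{553} - 5958} = \sqrt{- \frac{3299046}{553}} = \frac{i \sqrt{1824372438}}{553}$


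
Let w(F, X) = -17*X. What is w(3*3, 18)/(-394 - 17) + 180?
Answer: 24762/137 ≈ 180.74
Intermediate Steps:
w(3*3, 18)/(-394 - 17) + 180 = (-17*18)/(-394 - 17) + 180 = -306/(-411) + 180 = -1/411*(-306) + 180 = 102/137 + 180 = 24762/137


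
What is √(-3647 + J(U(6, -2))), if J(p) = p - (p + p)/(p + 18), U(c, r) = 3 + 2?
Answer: 8*I*√30107/23 ≈ 60.353*I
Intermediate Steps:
U(c, r) = 5
J(p) = p - 2*p/(18 + p)
√(-3647 + J(U(6, -2))) = √(-3647 + 5*(16 + 5)/(18 + 5)) = √(-3647 + 5*21/23) = √(-3647 + 5*(1/23)*21) = √(-3647 + 105/23) = √(-83776/23) = 8*I*√30107/23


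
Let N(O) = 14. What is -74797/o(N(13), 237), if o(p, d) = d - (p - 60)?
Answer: -74797/283 ≈ -264.30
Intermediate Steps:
o(p, d) = 60 + d - p (o(p, d) = d - (-60 + p) = d + (60 - p) = 60 + d - p)
-74797/o(N(13), 237) = -74797/(60 + 237 - 1*14) = -74797/(60 + 237 - 14) = -74797/283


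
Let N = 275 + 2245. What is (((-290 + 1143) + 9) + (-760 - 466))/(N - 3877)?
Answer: 364/1357 ≈ 0.26824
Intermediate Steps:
N = 2520
(((-290 + 1143) + 9) + (-760 - 466))/(N - 3877) = (((-290 + 1143) + 9) + (-760 - 466))/(2520 - 3877) = ((853 + 9) - 1226)/(-1357) = (862 - 1226)*(-1/1357) = -364*(-1/1357) = 364/1357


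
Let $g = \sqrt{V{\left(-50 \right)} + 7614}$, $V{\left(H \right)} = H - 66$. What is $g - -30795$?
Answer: $30795 + \sqrt{7498} \approx 30882.0$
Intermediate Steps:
$V{\left(H \right)} = -66 + H$ ($V{\left(H \right)} = H - 66 = -66 + H$)
$g = \sqrt{7498}$ ($g = \sqrt{\left(-66 - 50\right) + 7614} = \sqrt{-116 + 7614} = \sqrt{7498} \approx 86.591$)
$g - -30795 = \sqrt{7498} - -30795 = \sqrt{7498} + 30795 = 30795 + \sqrt{7498}$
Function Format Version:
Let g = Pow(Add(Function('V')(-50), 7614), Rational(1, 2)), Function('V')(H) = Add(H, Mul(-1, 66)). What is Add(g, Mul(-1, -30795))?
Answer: Add(30795, Pow(7498, Rational(1, 2))) ≈ 30882.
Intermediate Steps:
Function('V')(H) = Add(-66, H) (Function('V')(H) = Add(H, -66) = Add(-66, H))
g = Pow(7498, Rational(1, 2)) (g = Pow(Add(Add(-66, -50), 7614), Rational(1, 2)) = Pow(Add(-116, 7614), Rational(1, 2)) = Pow(7498, Rational(1, 2)) ≈ 86.591)
Add(g, Mul(-1, -30795)) = Add(Pow(7498, Rational(1, 2)), Mul(-1, -30795)) = Add(Pow(7498, Rational(1, 2)), 30795) = Add(30795, Pow(7498, Rational(1, 2)))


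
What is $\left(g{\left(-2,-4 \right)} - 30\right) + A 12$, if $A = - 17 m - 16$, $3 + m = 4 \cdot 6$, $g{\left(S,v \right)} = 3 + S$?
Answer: $-4505$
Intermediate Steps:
$m = 21$ ($m = -3 + 4 \cdot 6 = -3 + 24 = 21$)
$A = -373$ ($A = \left(-17\right) 21 - 16 = -357 - 16 = -373$)
$\left(g{\left(-2,-4 \right)} - 30\right) + A 12 = \left(\left(3 - 2\right) - 30\right) - 4476 = \left(1 - 30\right) - 4476 = -29 - 4476 = -4505$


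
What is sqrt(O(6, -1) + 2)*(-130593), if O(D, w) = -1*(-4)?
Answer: -130593*sqrt(6) ≈ -3.1989e+5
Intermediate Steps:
O(D, w) = 4
sqrt(O(6, -1) + 2)*(-130593) = sqrt(4 + 2)*(-130593) = sqrt(6)*(-130593) = -130593*sqrt(6)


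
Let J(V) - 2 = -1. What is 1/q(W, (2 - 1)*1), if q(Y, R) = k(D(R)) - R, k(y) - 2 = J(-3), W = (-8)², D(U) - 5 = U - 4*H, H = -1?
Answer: ½ ≈ 0.50000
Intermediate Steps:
J(V) = 1 (J(V) = 2 - 1 = 1)
D(U) = 9 + U (D(U) = 5 + (U - 4*(-1)) = 5 + (U + 4) = 5 + (4 + U) = 9 + U)
W = 64
k(y) = 3 (k(y) = 2 + 1 = 3)
q(Y, R) = 3 - R
1/q(W, (2 - 1)*1) = 1/(3 - (2 - 1)) = 1/(3 - 1) = 1/2 = ½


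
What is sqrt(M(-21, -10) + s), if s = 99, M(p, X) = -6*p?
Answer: 15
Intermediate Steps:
sqrt(M(-21, -10) + s) = sqrt(-6*(-21) + 99) = sqrt(126 + 99) = sqrt(225) = 15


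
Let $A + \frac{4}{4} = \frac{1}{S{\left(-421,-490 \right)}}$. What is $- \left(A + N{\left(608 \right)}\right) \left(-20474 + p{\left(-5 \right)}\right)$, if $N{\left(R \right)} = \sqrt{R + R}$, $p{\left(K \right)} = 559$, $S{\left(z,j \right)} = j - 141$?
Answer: $- \frac{12586280}{631} + 159320 \sqrt{19} \approx 6.7451 \cdot 10^{5}$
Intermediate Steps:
$S{\left(z,j \right)} = -141 + j$ ($S{\left(z,j \right)} = j - 141 = -141 + j$)
$A = - \frac{632}{631}$ ($A = -1 + \frac{1}{-141 - 490} = -1 + \frac{1}{-631} = -1 - \frac{1}{631} = - \frac{632}{631} \approx -1.0016$)
$N{\left(R \right)} = \sqrt{2} \sqrt{R}$ ($N{\left(R \right)} = \sqrt{2 R} = \sqrt{2} \sqrt{R}$)
$- \left(A + N{\left(608 \right)}\right) \left(-20474 + p{\left(-5 \right)}\right) = - \left(- \frac{632}{631} + \sqrt{2} \sqrt{608}\right) \left(-20474 + 559\right) = - \left(- \frac{632}{631} + \sqrt{2} \cdot 4 \sqrt{38}\right) \left(-19915\right) = - \left(- \frac{632}{631} + 8 \sqrt{19}\right) \left(-19915\right) = - (\frac{12586280}{631} - 159320 \sqrt{19}) = - \frac{12586280}{631} + 159320 \sqrt{19}$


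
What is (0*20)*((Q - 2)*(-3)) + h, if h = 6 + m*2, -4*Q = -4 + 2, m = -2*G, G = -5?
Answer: 26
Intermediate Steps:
m = 10 (m = -2*(-5) = 10)
Q = 1/2 (Q = -(-4 + 2)/4 = -1/4*(-2) = 1/2 ≈ 0.50000)
h = 26 (h = 6 + 10*2 = 6 + 20 = 26)
(0*20)*((Q - 2)*(-3)) + h = (0*20)*((1/2 - 2)*(-3)) + 26 = 0*(-3/2*(-3)) + 26 = 0*(9/2) + 26 = 0 + 26 = 26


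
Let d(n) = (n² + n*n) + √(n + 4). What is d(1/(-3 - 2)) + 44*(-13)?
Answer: -14298/25 + √95/5 ≈ -569.97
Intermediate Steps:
d(n) = √(4 + n) + 2*n² (d(n) = (n² + n²) + √(4 + n) = 2*n² + √(4 + n) = √(4 + n) + 2*n²)
d(1/(-3 - 2)) + 44*(-13) = (√(4 + 1/(-3 - 2)) + 2*(1/(-3 - 2))²) + 44*(-13) = (√(4 + 1/(-5)) + 2*(1/(-5))²) - 572 = (√(4 - ⅕) + 2*(-⅕)²) - 572 = (√(19/5) + 2*(1/25)) - 572 = (√95/5 + 2/25) - 572 = (2/25 + √95/5) - 572 = -14298/25 + √95/5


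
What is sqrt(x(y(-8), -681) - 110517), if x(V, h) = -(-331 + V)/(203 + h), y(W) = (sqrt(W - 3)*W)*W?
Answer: sqrt(-25251524446 + 30592*I*sqrt(11))/478 ≈ 0.00066789 + 332.44*I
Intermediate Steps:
y(W) = W**2*sqrt(-3 + W) (y(W) = (sqrt(-3 + W)*W)*W = (W*sqrt(-3 + W))*W = W**2*sqrt(-3 + W))
x(V, h) = -(-331 + V)/(203 + h)
sqrt(x(y(-8), -681) - 110517) = sqrt((331 - (-8)**2*sqrt(-3 - 8))/(203 - 681) - 110517) = sqrt((331 - 64*sqrt(-11))/(-478) - 110517) = sqrt(-(331 - 64*I*sqrt(11))/478 - 110517) = sqrt((-331/478 + 32*I*sqrt(11)/239) - 110517) = sqrt(-52827457/478 + 32*I*sqrt(11)/239)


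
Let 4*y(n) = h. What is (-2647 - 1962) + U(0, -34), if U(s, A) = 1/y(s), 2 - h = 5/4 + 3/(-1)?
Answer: -69119/15 ≈ -4607.9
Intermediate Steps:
h = 15/4 (h = 2 - (5/4 + 3/(-1)) = 2 - (5*(1/4) + 3*(-1)) = 2 - (5/4 - 3) = 2 - 1*(-7/4) = 2 + 7/4 = 15/4 ≈ 3.7500)
y(n) = 15/16 (y(n) = (1/4)*(15/4) = 15/16)
U(s, A) = 16/15 (U(s, A) = 1/(15/16) = 16/15)
(-2647 - 1962) + U(0, -34) = (-2647 - 1962) + 16/15 = -4609 + 16/15 = -69119/15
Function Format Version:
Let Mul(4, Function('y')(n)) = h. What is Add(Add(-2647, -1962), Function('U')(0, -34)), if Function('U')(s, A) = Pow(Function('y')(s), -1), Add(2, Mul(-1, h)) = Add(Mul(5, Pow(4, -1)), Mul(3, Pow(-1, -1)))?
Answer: Rational(-69119, 15) ≈ -4607.9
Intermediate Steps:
h = Rational(15, 4) (h = Add(2, Mul(-1, Add(Mul(5, Pow(4, -1)), Mul(3, Pow(-1, -1))))) = Add(2, Mul(-1, Add(Mul(5, Rational(1, 4)), Mul(3, -1)))) = Add(2, Mul(-1, Add(Rational(5, 4), -3))) = Add(2, Mul(-1, Rational(-7, 4))) = Add(2, Rational(7, 4)) = Rational(15, 4) ≈ 3.7500)
Function('y')(n) = Rational(15, 16) (Function('y')(n) = Mul(Rational(1, 4), Rational(15, 4)) = Rational(15, 16))
Function('U')(s, A) = Rational(16, 15) (Function('U')(s, A) = Pow(Rational(15, 16), -1) = Rational(16, 15))
Add(Add(-2647, -1962), Function('U')(0, -34)) = Add(Add(-2647, -1962), Rational(16, 15)) = Add(-4609, Rational(16, 15)) = Rational(-69119, 15)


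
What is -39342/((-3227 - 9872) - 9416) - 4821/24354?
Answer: 1194923/771210 ≈ 1.5494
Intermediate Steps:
-39342/((-3227 - 9872) - 9416) - 4821/24354 = -39342/(-13099 - 9416) - 4821*1/24354 = -39342/(-22515) - 1607/8118 = -39342*(-1/22515) - 1607/8118 = 166/95 - 1607/8118 = 1194923/771210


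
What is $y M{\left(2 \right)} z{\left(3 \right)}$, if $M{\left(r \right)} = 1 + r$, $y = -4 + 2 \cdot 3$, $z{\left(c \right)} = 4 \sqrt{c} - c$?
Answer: $-18 + 24 \sqrt{3} \approx 23.569$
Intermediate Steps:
$z{\left(c \right)} = - c + 4 \sqrt{c}$
$y = 2$ ($y = -4 + 6 = 2$)
$y M{\left(2 \right)} z{\left(3 \right)} = 2 \left(1 + 2\right) \left(\left(-1\right) 3 + 4 \sqrt{3}\right) = 2 \cdot 3 \left(-3 + 4 \sqrt{3}\right) = 6 \left(-3 + 4 \sqrt{3}\right) = -18 + 24 \sqrt{3}$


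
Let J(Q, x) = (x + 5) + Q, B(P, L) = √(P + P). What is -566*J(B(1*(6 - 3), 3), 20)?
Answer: -14150 - 566*√6 ≈ -15536.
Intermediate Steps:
B(P, L) = √2*√P (B(P, L) = √(2*P) = √2*√P)
J(Q, x) = 5 + Q + x (J(Q, x) = (5 + x) + Q = 5 + Q + x)
-566*J(B(1*(6 - 3), 3), 20) = -566*(5 + √2*√(1*(6 - 3)) + 20) = -566*(5 + √2*√(1*3) + 20) = -566*(5 + √2*√3 + 20) = -566*(5 + √6 + 20) = -566*(25 + √6) = -14150 - 566*√6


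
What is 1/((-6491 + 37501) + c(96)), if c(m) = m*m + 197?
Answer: 1/40423 ≈ 2.4738e-5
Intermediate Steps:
c(m) = 197 + m² (c(m) = m² + 197 = 197 + m²)
1/((-6491 + 37501) + c(96)) = 1/((-6491 + 37501) + (197 + 96²)) = 1/(31010 + (197 + 9216)) = 1/(31010 + 9413) = 1/40423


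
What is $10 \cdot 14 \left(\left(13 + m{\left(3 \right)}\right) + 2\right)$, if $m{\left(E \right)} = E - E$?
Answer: $2100$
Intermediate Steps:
$m{\left(E \right)} = 0$
$10 \cdot 14 \left(\left(13 + m{\left(3 \right)}\right) + 2\right) = 10 \cdot 14 \left(\left(13 + 0\right) + 2\right) = 140 \left(13 + 2\right) = 140 \cdot 15 = 2100$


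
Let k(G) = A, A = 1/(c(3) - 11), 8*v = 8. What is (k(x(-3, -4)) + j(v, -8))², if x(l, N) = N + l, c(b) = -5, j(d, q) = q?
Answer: 16641/256 ≈ 65.004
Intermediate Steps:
v = 1 (v = (⅛)*8 = 1)
A = -1/16 (A = 1/(-5 - 11) = 1/(-16) = -1/16 ≈ -0.062500)
k(G) = -1/16
(k(x(-3, -4)) + j(v, -8))² = (-1/16 - 8)² = (-129/16)² = 16641/256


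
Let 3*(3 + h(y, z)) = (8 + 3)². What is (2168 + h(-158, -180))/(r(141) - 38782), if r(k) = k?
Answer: -6616/115923 ≈ -0.057072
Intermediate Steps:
h(y, z) = 112/3 (h(y, z) = -3 + (8 + 3)²/3 = -3 + (⅓)*11² = -3 + (⅓)*121 = -3 + 121/3 = 112/3)
(2168 + h(-158, -180))/(r(141) - 38782) = (2168 + 112/3)/(141 - 38782) = (6616/3)/(-38641) = (6616/3)*(-1/38641) = -6616/115923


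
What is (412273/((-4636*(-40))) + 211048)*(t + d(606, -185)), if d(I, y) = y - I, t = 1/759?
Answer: -1468543406765539/8796810 ≈ -1.6694e+8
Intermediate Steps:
t = 1/759 ≈ 0.0013175
(412273/((-4636*(-40))) + 211048)*(t + d(606, -185)) = (412273/((-4636*(-40))) + 211048)*(1/759 + (-185 - 1*606)) = (412273/185440 + 211048)*(1/759 + (-185 - 606)) = (412273*(1/185440) + 211048)*(1/759 - 791) = (412273/185440 + 211048)*(-600368/759) = (39137153393/185440)*(-600368/759) = -1468543406765539/8796810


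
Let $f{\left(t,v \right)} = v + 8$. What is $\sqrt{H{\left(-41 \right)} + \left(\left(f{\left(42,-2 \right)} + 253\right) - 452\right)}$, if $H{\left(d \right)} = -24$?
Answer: $i \sqrt{217} \approx 14.731 i$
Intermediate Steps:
$f{\left(t,v \right)} = 8 + v$
$\sqrt{H{\left(-41 \right)} + \left(\left(f{\left(42,-2 \right)} + 253\right) - 452\right)} = \sqrt{-24 + \left(\left(\left(8 - 2\right) + 253\right) - 452\right)} = \sqrt{-24 + \left(\left(6 + 253\right) - 452\right)} = \sqrt{-24 + \left(259 - 452\right)} = \sqrt{-24 - 193} = \sqrt{-217} = i \sqrt{217}$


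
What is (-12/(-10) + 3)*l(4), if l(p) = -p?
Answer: -84/5 ≈ -16.800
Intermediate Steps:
(-12/(-10) + 3)*l(4) = (-12/(-10) + 3)*(-1*4) = (-12*(-⅒) + 3)*(-4) = (6/5 + 3)*(-4) = (21/5)*(-4) = -84/5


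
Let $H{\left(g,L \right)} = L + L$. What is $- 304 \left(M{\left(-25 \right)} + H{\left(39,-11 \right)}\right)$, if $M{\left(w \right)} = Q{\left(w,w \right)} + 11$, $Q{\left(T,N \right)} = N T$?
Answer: $-186656$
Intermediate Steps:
$H{\left(g,L \right)} = 2 L$
$M{\left(w \right)} = 11 + w^{2}$ ($M{\left(w \right)} = w w + 11 = w^{2} + 11 = 11 + w^{2}$)
$- 304 \left(M{\left(-25 \right)} + H{\left(39,-11 \right)}\right) = - 304 \left(\left(11 + \left(-25\right)^{2}\right) + 2 \left(-11\right)\right) = - 304 \left(\left(11 + 625\right) - 22\right) = - 304 \left(636 - 22\right) = \left(-304\right) 614 = -186656$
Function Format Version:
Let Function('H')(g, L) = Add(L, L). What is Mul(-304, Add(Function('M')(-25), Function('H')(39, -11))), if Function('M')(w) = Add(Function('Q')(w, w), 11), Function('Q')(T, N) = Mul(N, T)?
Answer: -186656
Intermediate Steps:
Function('H')(g, L) = Mul(2, L)
Function('M')(w) = Add(11, Pow(w, 2)) (Function('M')(w) = Add(Mul(w, w), 11) = Add(Pow(w, 2), 11) = Add(11, Pow(w, 2)))
Mul(-304, Add(Function('M')(-25), Function('H')(39, -11))) = Mul(-304, Add(Add(11, Pow(-25, 2)), Mul(2, -11))) = Mul(-304, Add(Add(11, 625), -22)) = Mul(-304, Add(636, -22)) = Mul(-304, 614) = -186656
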